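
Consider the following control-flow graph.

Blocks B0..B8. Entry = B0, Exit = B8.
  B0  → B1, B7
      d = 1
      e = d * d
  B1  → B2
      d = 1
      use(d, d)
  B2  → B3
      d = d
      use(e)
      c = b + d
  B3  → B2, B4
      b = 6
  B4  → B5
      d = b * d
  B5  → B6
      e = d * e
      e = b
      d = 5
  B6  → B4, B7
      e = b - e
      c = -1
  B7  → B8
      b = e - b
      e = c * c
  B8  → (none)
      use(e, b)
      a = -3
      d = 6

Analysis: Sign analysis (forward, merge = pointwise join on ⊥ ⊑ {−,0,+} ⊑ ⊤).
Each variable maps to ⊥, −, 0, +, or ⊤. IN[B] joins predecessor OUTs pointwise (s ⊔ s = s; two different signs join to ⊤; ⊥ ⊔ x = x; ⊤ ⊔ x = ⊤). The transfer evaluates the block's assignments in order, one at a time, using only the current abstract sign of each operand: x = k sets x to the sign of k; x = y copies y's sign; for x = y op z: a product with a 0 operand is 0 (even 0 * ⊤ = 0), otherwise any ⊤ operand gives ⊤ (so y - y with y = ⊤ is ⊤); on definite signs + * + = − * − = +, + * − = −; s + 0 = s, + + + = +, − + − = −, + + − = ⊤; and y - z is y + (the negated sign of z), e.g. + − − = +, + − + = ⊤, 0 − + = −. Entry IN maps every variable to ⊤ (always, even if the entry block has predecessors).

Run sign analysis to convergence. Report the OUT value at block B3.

Answer: {a: ⊤, b: +, c: ⊤, d: +, e: +, f: ⊤}

Trace:
Per-block solution:
  B0:  IN=(all ⊤)  OUT={d:+, e:+; rest ⊤}
  B1:  IN={d:+, e:+; rest ⊤}  OUT={d:+, e:+; rest ⊤}
  B2:  IN={d:+, e:+; rest ⊤}  OUT={d:+, e:+; rest ⊤}
  B3:  IN={d:+, e:+; rest ⊤}  OUT={b:+, d:+, e:+; rest ⊤}
  B4:  IN={b:+, d:+; rest ⊤}  OUT={b:+, d:+; rest ⊤}
  B5:  IN={b:+, d:+; rest ⊤}  OUT={b:+, d:+, e:+; rest ⊤}
  B6:  IN={b:+, d:+, e:+; rest ⊤}  OUT={b:+, c:-, d:+; rest ⊤}
  B7:  IN={d:+; rest ⊤}  OUT={d:+; rest ⊤}
  B8:  IN={d:+; rest ⊤}  OUT={a:-, d:+; rest ⊤}

Merge at B3: IN[B3] = OUT[B2] = {a: ⊤, b: ⊤, c: ⊤, d: +, e: +, f: ⊤}
Applying B3's transfer function to that IN value gives OUT[B3] (row B3 above).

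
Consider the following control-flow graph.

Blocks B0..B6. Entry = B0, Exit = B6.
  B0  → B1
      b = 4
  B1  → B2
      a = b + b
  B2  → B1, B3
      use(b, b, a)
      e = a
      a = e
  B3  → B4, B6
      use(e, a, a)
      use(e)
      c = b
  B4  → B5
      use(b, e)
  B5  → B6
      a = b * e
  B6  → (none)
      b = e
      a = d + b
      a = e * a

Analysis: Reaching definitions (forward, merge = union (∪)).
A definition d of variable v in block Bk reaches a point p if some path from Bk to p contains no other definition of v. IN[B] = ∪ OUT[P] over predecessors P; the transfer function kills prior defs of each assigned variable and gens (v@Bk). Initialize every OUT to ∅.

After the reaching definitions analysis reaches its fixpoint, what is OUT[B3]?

Answer: {a@B2, b@B0, c@B3, e@B2}

Trace:
Converged values:
  B0:   IN={}   OUT={b@B0}
  B1:   IN={a@B2, b@B0, e@B2}   OUT={a@B1, b@B0, e@B2}
  B2:   IN={a@B1, b@B0, e@B2}   OUT={a@B2, b@B0, e@B2}
  B3:   IN={a@B2, b@B0, e@B2}   OUT={a@B2, b@B0, c@B3, e@B2}
  B4:   IN={a@B2, b@B0, c@B3, e@B2}   OUT={a@B2, b@B0, c@B3, e@B2}
  B5:   IN={a@B2, b@B0, c@B3, e@B2}   OUT={a@B5, b@B0, c@B3, e@B2}
  B6:   IN={a@B2, a@B5, b@B0, c@B3, e@B2}   OUT={a@B6, b@B6, c@B3, e@B2}

Merge at B3: IN[B3] = OUT[B2] = {a@B2, b@B0, e@B2}
Applying B3's transfer function to that IN value gives OUT[B3] (row B3 above).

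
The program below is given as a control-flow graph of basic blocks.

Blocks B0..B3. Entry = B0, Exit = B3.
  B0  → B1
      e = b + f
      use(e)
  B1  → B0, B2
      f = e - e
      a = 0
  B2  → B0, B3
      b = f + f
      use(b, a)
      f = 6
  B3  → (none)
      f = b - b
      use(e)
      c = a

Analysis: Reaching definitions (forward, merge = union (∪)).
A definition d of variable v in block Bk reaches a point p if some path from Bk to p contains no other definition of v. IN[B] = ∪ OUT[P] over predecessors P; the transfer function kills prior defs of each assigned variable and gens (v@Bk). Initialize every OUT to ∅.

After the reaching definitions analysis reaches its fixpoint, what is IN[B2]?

Converged values:
  B0:   IN={a@B1, b@B2, e@B0, f@B1, f@B2}   OUT={a@B1, b@B2, e@B0, f@B1, f@B2}
  B1:   IN={a@B1, b@B2, e@B0, f@B1, f@B2}   OUT={a@B1, b@B2, e@B0, f@B1}
  B2:   IN={a@B1, b@B2, e@B0, f@B1}   OUT={a@B1, b@B2, e@B0, f@B2}
  B3:   IN={a@B1, b@B2, e@B0, f@B2}   OUT={a@B1, b@B2, c@B3, e@B0, f@B3}

Merge at B2: IN[B2] = OUT[B1] = {a@B1, b@B2, e@B0, f@B1}

Answer: {a@B1, b@B2, e@B0, f@B1}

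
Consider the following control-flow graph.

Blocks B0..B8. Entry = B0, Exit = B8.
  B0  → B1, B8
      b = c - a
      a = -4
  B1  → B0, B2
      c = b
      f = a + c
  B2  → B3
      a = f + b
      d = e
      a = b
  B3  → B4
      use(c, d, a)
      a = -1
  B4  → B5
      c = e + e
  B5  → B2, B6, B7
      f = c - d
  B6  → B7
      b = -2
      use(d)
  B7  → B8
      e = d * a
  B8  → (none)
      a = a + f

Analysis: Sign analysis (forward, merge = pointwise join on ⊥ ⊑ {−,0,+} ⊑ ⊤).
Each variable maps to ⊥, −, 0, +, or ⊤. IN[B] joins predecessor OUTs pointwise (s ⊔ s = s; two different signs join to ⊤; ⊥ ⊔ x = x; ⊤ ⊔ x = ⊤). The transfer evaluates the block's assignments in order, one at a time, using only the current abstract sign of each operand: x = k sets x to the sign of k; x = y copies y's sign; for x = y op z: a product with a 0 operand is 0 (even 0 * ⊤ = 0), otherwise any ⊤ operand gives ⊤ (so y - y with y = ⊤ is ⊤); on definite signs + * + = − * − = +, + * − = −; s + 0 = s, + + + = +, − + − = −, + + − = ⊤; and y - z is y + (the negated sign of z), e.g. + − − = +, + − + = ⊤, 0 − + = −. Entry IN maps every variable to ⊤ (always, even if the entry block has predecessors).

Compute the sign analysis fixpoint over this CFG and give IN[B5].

Answer: {a: -, b: ⊤, c: ⊤, d: ⊤, e: ⊤, f: ⊤}

Trace:
Fixpoint table:
  B0:  IN=(all ⊤)  OUT={a:-; rest ⊤}
  B1:  IN={a:-; rest ⊤}  OUT={a:-; rest ⊤}
  B2:  IN={a:-; rest ⊤}  OUT=(all ⊤)
  B3:  IN=(all ⊤)  OUT={a:-; rest ⊤}
  B4:  IN={a:-; rest ⊤}  OUT={a:-; rest ⊤}
  B5:  IN={a:-; rest ⊤}  OUT={a:-; rest ⊤}
  B6:  IN={a:-; rest ⊤}  OUT={a:-, b:-; rest ⊤}
  B7:  IN={a:-; rest ⊤}  OUT={a:-; rest ⊤}
  B8:  IN={a:-; rest ⊤}  OUT=(all ⊤)

Merge at B5: IN[B5] = OUT[B4] = {a: -, b: ⊤, c: ⊤, d: ⊤, e: ⊤, f: ⊤}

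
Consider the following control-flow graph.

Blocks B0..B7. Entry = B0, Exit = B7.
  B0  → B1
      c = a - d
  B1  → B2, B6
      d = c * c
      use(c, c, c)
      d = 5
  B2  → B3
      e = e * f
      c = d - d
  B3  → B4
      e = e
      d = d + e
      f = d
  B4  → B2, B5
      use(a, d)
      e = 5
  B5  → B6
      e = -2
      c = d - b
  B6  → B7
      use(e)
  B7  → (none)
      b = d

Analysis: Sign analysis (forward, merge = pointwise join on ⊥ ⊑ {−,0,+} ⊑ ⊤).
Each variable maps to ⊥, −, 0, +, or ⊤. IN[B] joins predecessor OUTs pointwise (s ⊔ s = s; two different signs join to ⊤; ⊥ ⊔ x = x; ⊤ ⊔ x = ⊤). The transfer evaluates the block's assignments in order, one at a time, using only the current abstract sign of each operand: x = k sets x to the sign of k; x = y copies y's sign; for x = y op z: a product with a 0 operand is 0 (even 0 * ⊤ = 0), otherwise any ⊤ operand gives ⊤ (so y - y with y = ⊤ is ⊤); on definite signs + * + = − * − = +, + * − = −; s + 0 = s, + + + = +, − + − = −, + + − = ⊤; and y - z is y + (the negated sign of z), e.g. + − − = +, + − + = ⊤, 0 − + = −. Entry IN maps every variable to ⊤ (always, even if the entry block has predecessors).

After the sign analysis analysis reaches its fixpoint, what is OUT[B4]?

Fixpoint table:
  B0:   IN=(all ⊤)   OUT=(all ⊤)
  B1:   IN=(all ⊤)   OUT={d:+; rest ⊤}
  B2:   IN=(all ⊤)   OUT=(all ⊤)
  B3:   IN=(all ⊤)   OUT=(all ⊤)
  B4:   IN=(all ⊤)   OUT={e:+; rest ⊤}
  B5:   IN={e:+; rest ⊤}   OUT={e:-; rest ⊤}
  B6:   IN=(all ⊤)   OUT=(all ⊤)
  B7:   IN=(all ⊤)   OUT=(all ⊤)

Merge at B4: IN[B4] = OUT[B3] = {a: ⊤, b: ⊤, c: ⊤, d: ⊤, e: ⊤, f: ⊤}
Applying B4's transfer function to that IN value gives OUT[B4] (row B4 above).

Answer: {a: ⊤, b: ⊤, c: ⊤, d: ⊤, e: +, f: ⊤}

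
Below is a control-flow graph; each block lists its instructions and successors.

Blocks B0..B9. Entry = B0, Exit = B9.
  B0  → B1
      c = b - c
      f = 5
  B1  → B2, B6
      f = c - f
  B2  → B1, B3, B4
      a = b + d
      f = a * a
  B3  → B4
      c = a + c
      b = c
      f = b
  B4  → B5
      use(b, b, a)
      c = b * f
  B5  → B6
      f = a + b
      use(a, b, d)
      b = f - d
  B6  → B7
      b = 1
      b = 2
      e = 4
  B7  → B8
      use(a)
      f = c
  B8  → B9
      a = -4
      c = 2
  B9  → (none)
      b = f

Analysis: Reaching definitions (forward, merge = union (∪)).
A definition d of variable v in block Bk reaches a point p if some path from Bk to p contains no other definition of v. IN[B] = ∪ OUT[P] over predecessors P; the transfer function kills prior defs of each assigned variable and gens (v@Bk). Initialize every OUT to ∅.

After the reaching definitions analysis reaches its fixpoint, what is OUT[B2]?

Answer: {a@B2, c@B0, f@B2}

Derivation:
Fixpoint table:
  B0:  IN={}  OUT={c@B0, f@B0}
  B1:  IN={a@B2, c@B0, f@B0, f@B2}  OUT={a@B2, c@B0, f@B1}
  B2:  IN={a@B2, c@B0, f@B1}  OUT={a@B2, c@B0, f@B2}
  B3:  IN={a@B2, c@B0, f@B2}  OUT={a@B2, b@B3, c@B3, f@B3}
  B4:  IN={a@B2, b@B3, c@B0, c@B3, f@B2, f@B3}  OUT={a@B2, b@B3, c@B4, f@B2, f@B3}
  B5:  IN={a@B2, b@B3, c@B4, f@B2, f@B3}  OUT={a@B2, b@B5, c@B4, f@B5}
  B6:  IN={a@B2, b@B5, c@B0, c@B4, f@B1, f@B5}  OUT={a@B2, b@B6, c@B0, c@B4, e@B6, f@B1, f@B5}
  B7:  IN={a@B2, b@B6, c@B0, c@B4, e@B6, f@B1, f@B5}  OUT={a@B2, b@B6, c@B0, c@B4, e@B6, f@B7}
  B8:  IN={a@B2, b@B6, c@B0, c@B4, e@B6, f@B7}  OUT={a@B8, b@B6, c@B8, e@B6, f@B7}
  B9:  IN={a@B8, b@B6, c@B8, e@B6, f@B7}  OUT={a@B8, b@B9, c@B8, e@B6, f@B7}

Merge at B2: IN[B2] = OUT[B1] = {a@B2, c@B0, f@B1}
Applying B2's transfer function to that IN value gives OUT[B2] (row B2 above).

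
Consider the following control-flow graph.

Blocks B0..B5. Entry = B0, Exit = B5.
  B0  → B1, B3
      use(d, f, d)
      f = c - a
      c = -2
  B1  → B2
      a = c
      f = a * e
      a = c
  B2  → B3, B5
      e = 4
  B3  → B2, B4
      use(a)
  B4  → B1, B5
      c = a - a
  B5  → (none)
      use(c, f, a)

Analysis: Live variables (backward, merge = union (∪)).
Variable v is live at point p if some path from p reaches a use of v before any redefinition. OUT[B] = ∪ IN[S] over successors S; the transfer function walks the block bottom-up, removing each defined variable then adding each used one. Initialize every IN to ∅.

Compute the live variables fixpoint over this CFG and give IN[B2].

Per-block solution:
  B0:  IN={a, c, d, e, f}  OUT={a, c, e, f}
  B1:  IN={c, e}  OUT={a, c, f}
  B2:  IN={a, c, f}  OUT={a, c, e, f}
  B3:  IN={a, c, e, f}  OUT={a, c, e, f}
  B4:  IN={a, e, f}  OUT={a, c, e, f}
  B5:  IN={a, c, f}  OUT={}

Merge at B2: OUT[B2] = IN[B3] ⊔ IN[B5] = {a, c, e, f}
Applying B2's transfer function to that OUT value gives IN[B2] (row B2 above).

Answer: {a, c, f}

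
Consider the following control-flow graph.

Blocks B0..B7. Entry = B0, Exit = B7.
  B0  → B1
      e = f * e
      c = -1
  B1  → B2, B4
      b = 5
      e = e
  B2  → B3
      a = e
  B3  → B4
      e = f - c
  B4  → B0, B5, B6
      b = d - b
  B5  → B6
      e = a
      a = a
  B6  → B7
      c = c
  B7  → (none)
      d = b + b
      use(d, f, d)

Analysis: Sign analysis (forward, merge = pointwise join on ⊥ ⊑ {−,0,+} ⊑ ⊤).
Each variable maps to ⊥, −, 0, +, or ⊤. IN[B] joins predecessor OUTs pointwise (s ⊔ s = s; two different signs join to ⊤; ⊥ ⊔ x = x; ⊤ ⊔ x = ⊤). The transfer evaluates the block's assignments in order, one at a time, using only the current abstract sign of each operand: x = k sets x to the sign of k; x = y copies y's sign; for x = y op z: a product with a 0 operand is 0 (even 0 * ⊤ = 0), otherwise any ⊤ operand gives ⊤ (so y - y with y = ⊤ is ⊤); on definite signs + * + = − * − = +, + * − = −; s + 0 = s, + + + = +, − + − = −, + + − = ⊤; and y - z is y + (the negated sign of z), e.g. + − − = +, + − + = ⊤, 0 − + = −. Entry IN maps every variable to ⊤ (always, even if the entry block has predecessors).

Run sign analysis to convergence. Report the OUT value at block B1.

Answer: {a: ⊤, b: +, c: -, d: ⊤, e: ⊤, f: ⊤}

Derivation:
Fixpoint table:
  B0:  IN=(all ⊤)  OUT={c:-; rest ⊤}
  B1:  IN={c:-; rest ⊤}  OUT={b:+, c:-; rest ⊤}
  B2:  IN={b:+, c:-; rest ⊤}  OUT={b:+, c:-; rest ⊤}
  B3:  IN={b:+, c:-; rest ⊤}  OUT={b:+, c:-; rest ⊤}
  B4:  IN={b:+, c:-; rest ⊤}  OUT={c:-; rest ⊤}
  B5:  IN={c:-; rest ⊤}  OUT={c:-; rest ⊤}
  B6:  IN={c:-; rest ⊤}  OUT={c:-; rest ⊤}
  B7:  IN={c:-; rest ⊤}  OUT={c:-; rest ⊤}

Merge at B1: IN[B1] = OUT[B0] = {a: ⊤, b: ⊤, c: -, d: ⊤, e: ⊤, f: ⊤}
Applying B1's transfer function to that IN value gives OUT[B1] (row B1 above).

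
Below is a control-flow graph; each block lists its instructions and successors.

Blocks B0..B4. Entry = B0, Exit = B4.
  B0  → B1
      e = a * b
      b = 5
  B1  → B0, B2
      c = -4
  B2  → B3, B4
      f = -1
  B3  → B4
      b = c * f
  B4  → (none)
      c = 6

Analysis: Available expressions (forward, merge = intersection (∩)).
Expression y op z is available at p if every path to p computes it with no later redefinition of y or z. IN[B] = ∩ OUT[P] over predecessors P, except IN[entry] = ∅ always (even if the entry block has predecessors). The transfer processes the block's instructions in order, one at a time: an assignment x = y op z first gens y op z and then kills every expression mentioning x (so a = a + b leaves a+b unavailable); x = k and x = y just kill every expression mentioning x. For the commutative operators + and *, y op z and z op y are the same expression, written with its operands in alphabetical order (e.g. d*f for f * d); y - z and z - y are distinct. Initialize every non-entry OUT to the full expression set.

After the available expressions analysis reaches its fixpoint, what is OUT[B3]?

Answer: {c*f}

Derivation:
Fixpoint table:
  B0:  IN={}  OUT={}
  B1:  IN={}  OUT={}
  B2:  IN={}  OUT={}
  B3:  IN={}  OUT={c*f}
  B4:  IN={}  OUT={}

Merge at B3: IN[B3] = OUT[B2] = {}
Applying B3's transfer function to that IN value gives OUT[B3] (row B3 above).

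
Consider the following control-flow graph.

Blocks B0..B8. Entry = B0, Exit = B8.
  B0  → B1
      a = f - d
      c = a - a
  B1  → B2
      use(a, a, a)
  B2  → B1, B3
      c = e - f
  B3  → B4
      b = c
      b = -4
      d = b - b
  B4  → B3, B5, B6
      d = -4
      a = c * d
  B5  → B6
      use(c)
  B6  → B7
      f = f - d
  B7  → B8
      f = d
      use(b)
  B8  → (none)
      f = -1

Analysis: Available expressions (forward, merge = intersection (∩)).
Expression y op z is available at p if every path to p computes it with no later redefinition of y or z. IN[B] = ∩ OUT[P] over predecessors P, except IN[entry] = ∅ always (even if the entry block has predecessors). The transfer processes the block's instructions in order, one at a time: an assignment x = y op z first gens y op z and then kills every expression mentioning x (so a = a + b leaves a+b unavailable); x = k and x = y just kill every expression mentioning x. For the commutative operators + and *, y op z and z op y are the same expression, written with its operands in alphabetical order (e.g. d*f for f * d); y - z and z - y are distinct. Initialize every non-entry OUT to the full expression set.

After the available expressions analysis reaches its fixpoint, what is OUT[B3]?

Converged values:
  B0:   IN={}   OUT={a-a, f-d}
  B1:   IN={a-a, f-d}   OUT={a-a, f-d}
  B2:   IN={a-a, f-d}   OUT={a-a, e-f, f-d}
  B3:   IN={e-f}   OUT={b-b, e-f}
  B4:   IN={b-b, e-f}   OUT={b-b, c*d, e-f}
  B5:   IN={b-b, c*d, e-f}   OUT={b-b, c*d, e-f}
  B6:   IN={b-b, c*d, e-f}   OUT={b-b, c*d}
  B7:   IN={b-b, c*d}   OUT={b-b, c*d}
  B8:   IN={b-b, c*d}   OUT={b-b, c*d}

Merge at B3: IN[B3] = OUT[B2] ∩ OUT[B4] = {e-f}
Applying B3's transfer function to that IN value gives OUT[B3] (row B3 above).

Answer: {b-b, e-f}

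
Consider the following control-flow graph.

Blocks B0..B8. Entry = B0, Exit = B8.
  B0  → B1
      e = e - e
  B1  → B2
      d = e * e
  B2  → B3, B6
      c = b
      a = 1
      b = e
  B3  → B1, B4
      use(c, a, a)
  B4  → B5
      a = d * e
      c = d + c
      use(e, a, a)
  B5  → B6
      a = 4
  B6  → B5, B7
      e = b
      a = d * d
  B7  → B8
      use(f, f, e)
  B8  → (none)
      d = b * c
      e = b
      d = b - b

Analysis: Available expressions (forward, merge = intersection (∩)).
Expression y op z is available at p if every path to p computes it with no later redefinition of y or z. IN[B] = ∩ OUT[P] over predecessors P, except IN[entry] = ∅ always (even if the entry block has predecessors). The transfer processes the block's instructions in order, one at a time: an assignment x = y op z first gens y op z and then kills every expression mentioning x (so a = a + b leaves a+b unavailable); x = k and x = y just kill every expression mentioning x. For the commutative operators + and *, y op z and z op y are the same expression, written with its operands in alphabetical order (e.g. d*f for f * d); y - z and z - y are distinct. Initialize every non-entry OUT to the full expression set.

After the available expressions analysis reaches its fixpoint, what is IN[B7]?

Answer: {d*d}

Derivation:
Fixpoint table:
  B0:   IN={}   OUT={}
  B1:   IN={}   OUT={e*e}
  B2:   IN={e*e}   OUT={e*e}
  B3:   IN={e*e}   OUT={e*e}
  B4:   IN={e*e}   OUT={d*e, e*e}
  B5:   IN={}   OUT={}
  B6:   IN={}   OUT={d*d}
  B7:   IN={d*d}   OUT={d*d}
  B8:   IN={d*d}   OUT={b*c, b-b}

Merge at B7: IN[B7] = OUT[B6] = {d*d}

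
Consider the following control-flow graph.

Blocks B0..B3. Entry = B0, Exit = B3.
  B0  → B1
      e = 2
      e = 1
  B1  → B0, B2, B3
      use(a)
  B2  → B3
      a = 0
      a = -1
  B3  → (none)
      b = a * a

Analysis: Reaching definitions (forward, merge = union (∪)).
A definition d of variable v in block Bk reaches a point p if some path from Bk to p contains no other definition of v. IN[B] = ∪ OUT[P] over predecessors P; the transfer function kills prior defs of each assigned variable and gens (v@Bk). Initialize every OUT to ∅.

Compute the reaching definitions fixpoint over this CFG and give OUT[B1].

Answer: {e@B0}

Working:
Fixpoint table:
  B0: | IN={e@B0} | OUT={e@B0}
  B1: | IN={e@B0} | OUT={e@B0}
  B2: | IN={e@B0} | OUT={a@B2, e@B0}
  B3: | IN={a@B2, e@B0} | OUT={a@B2, b@B3, e@B0}

Merge at B1: IN[B1] = OUT[B0] = {e@B0}
Applying B1's transfer function to that IN value gives OUT[B1] (row B1 above).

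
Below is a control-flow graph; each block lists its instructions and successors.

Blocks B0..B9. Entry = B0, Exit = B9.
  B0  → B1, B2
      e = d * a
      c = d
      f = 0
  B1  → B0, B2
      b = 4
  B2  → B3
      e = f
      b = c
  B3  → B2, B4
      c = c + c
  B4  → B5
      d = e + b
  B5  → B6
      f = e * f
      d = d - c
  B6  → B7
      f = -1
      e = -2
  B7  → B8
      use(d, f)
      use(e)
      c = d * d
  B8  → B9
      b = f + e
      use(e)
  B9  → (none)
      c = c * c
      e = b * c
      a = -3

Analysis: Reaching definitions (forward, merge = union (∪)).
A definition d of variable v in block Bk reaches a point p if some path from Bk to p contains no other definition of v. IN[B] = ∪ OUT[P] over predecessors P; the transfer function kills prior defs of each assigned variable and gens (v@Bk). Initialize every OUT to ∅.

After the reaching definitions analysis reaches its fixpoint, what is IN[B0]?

Per-block solution:
  B0:  IN={b@B1, c@B0, e@B0, f@B0}  OUT={b@B1, c@B0, e@B0, f@B0}
  B1:  IN={b@B1, c@B0, e@B0, f@B0}  OUT={b@B1, c@B0, e@B0, f@B0}
  B2:  IN={b@B1, b@B2, c@B0, c@B3, e@B0, e@B2, f@B0}  OUT={b@B2, c@B0, c@B3, e@B2, f@B0}
  B3:  IN={b@B2, c@B0, c@B3, e@B2, f@B0}  OUT={b@B2, c@B3, e@B2, f@B0}
  B4:  IN={b@B2, c@B3, e@B2, f@B0}  OUT={b@B2, c@B3, d@B4, e@B2, f@B0}
  B5:  IN={b@B2, c@B3, d@B4, e@B2, f@B0}  OUT={b@B2, c@B3, d@B5, e@B2, f@B5}
  B6:  IN={b@B2, c@B3, d@B5, e@B2, f@B5}  OUT={b@B2, c@B3, d@B5, e@B6, f@B6}
  B7:  IN={b@B2, c@B3, d@B5, e@B6, f@B6}  OUT={b@B2, c@B7, d@B5, e@B6, f@B6}
  B8:  IN={b@B2, c@B7, d@B5, e@B6, f@B6}  OUT={b@B8, c@B7, d@B5, e@B6, f@B6}
  B9:  IN={b@B8, c@B7, d@B5, e@B6, f@B6}  OUT={a@B9, b@B8, c@B9, d@B5, e@B9, f@B6}

Merge at B0 (entry node, so the boundary value {} is joined with the incoming edge(s)): IN[B0] = {} ⊔ OUT[B1] = {b@B1, c@B0, e@B0, f@B0}

Answer: {b@B1, c@B0, e@B0, f@B0}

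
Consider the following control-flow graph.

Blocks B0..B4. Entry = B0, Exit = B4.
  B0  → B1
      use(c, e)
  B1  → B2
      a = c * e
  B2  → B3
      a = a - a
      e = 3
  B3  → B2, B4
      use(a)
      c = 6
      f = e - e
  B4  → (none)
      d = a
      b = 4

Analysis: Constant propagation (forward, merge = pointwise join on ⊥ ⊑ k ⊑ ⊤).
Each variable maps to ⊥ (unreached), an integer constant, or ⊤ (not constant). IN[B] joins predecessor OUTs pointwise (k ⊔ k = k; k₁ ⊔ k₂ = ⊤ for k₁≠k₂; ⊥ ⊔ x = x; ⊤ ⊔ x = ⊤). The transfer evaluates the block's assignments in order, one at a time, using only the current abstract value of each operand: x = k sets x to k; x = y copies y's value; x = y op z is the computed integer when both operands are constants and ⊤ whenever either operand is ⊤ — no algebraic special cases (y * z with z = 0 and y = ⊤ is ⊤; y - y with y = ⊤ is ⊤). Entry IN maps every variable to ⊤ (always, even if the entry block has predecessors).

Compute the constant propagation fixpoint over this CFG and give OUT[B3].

Answer: {a: ⊤, b: ⊤, c: 6, d: ⊤, e: 3, f: 0}

Working:
Per-block solution:
  B0: | IN=(all ⊤) | OUT=(all ⊤)
  B1: | IN=(all ⊤) | OUT=(all ⊤)
  B2: | IN=(all ⊤) | OUT={e:3; rest ⊤}
  B3: | IN={e:3; rest ⊤} | OUT={c:6, e:3, f:0; rest ⊤}
  B4: | IN={c:6, e:3, f:0; rest ⊤} | OUT={b:4, c:6, e:3, f:0; rest ⊤}

Merge at B3: IN[B3] = OUT[B2] = {a: ⊤, b: ⊤, c: ⊤, d: ⊤, e: 3, f: ⊤}
Applying B3's transfer function to that IN value gives OUT[B3] (row B3 above).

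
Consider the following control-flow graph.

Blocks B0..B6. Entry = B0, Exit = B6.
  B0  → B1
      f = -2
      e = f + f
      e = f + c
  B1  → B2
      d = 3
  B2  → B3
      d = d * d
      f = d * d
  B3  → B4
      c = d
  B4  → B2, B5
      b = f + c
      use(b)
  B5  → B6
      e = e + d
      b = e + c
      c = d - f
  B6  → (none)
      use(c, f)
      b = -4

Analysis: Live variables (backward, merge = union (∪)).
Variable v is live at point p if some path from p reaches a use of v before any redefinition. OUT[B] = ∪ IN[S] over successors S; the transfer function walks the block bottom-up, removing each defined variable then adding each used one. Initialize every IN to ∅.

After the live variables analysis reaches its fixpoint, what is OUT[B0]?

Per-block solution:
  B0:   IN={c}   OUT={e}
  B1:   IN={e}   OUT={d, e}
  B2:   IN={d, e}   OUT={d, e, f}
  B3:   IN={d, e, f}   OUT={c, d, e, f}
  B4:   IN={c, d, e, f}   OUT={c, d, e, f}
  B5:   IN={c, d, e, f}   OUT={c, f}
  B6:   IN={c, f}   OUT={}

Merge at B0: OUT[B0] = IN[B1] = {e}

Answer: {e}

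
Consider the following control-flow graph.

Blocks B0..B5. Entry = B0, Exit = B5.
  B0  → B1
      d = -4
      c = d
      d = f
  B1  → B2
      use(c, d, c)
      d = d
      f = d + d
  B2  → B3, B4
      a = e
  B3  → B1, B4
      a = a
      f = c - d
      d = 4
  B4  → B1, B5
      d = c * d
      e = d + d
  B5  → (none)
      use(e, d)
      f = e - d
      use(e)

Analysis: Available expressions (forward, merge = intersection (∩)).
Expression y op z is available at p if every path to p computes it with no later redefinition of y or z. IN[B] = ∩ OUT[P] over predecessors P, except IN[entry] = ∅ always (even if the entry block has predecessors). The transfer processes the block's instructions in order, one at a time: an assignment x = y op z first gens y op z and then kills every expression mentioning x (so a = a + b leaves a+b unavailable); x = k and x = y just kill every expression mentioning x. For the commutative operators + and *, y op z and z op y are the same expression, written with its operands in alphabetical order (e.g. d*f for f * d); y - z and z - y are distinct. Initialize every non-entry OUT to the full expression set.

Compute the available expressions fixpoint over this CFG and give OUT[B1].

Answer: {d+d}

Working:
Fixpoint table:
  B0:   IN={}   OUT={}
  B1:   IN={}   OUT={d+d}
  B2:   IN={d+d}   OUT={d+d}
  B3:   IN={d+d}   OUT={}
  B4:   IN={}   OUT={d+d}
  B5:   IN={d+d}   OUT={d+d, e-d}

Merge at B1: IN[B1] = OUT[B0] ∩ OUT[B3] ∩ OUT[B4] = {}
Applying B1's transfer function to that IN value gives OUT[B1] (row B1 above).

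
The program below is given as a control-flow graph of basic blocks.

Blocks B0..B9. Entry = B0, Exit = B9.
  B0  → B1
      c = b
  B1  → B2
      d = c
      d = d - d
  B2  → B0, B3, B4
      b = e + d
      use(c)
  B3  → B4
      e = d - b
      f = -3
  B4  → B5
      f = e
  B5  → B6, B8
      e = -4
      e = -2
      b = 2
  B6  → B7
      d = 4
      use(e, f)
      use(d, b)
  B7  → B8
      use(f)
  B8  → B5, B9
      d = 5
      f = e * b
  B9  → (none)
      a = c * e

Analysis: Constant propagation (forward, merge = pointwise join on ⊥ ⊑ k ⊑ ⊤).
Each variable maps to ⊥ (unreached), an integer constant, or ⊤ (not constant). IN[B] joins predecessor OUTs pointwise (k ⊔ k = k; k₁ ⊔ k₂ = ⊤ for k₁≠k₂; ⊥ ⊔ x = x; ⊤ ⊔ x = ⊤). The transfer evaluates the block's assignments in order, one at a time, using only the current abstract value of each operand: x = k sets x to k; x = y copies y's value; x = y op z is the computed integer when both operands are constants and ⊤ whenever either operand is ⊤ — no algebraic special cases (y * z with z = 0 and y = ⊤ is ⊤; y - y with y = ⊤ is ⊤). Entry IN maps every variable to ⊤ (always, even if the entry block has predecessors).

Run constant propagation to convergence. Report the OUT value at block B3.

Answer: {a: ⊤, b: ⊤, c: ⊤, d: ⊤, e: ⊤, f: -3}

Trace:
Converged values:
  B0:  IN=(all ⊤)  OUT=(all ⊤)
  B1:  IN=(all ⊤)  OUT=(all ⊤)
  B2:  IN=(all ⊤)  OUT=(all ⊤)
  B3:  IN=(all ⊤)  OUT={f:-3; rest ⊤}
  B4:  IN=(all ⊤)  OUT=(all ⊤)
  B5:  IN=(all ⊤)  OUT={b:2, e:-2; rest ⊤}
  B6:  IN={b:2, e:-2; rest ⊤}  OUT={b:2, d:4, e:-2; rest ⊤}
  B7:  IN={b:2, d:4, e:-2; rest ⊤}  OUT={b:2, d:4, e:-2; rest ⊤}
  B8:  IN={b:2, e:-2; rest ⊤}  OUT={b:2, d:5, e:-2, f:-4; rest ⊤}
  B9:  IN={b:2, d:5, e:-2, f:-4; rest ⊤}  OUT={b:2, d:5, e:-2, f:-4; rest ⊤}

Merge at B3: IN[B3] = OUT[B2] = {a: ⊤, b: ⊤, c: ⊤, d: ⊤, e: ⊤, f: ⊤}
Applying B3's transfer function to that IN value gives OUT[B3] (row B3 above).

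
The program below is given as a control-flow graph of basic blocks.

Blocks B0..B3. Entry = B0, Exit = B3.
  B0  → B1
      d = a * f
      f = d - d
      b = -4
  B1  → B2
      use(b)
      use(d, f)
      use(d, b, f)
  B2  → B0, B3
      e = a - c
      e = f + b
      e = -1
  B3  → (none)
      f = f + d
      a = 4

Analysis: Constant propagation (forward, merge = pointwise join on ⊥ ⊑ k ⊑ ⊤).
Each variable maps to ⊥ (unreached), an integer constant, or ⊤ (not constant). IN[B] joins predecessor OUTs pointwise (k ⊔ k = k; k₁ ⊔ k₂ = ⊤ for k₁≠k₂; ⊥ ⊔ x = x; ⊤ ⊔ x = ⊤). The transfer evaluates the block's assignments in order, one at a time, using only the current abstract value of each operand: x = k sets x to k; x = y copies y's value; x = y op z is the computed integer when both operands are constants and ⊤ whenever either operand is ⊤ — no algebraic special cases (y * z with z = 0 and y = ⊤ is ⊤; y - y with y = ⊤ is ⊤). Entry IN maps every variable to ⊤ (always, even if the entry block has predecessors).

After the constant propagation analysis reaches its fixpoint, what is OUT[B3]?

Per-block solution:
  B0:   IN=(all ⊤)   OUT={b:-4; rest ⊤}
  B1:   IN={b:-4; rest ⊤}   OUT={b:-4; rest ⊤}
  B2:   IN={b:-4; rest ⊤}   OUT={b:-4, e:-1; rest ⊤}
  B3:   IN={b:-4, e:-1; rest ⊤}   OUT={a:4, b:-4, e:-1; rest ⊤}

Merge at B3: IN[B3] = OUT[B2] = {a: ⊤, b: -4, c: ⊤, d: ⊤, e: -1, f: ⊤}
Applying B3's transfer function to that IN value gives OUT[B3] (row B3 above).

Answer: {a: 4, b: -4, c: ⊤, d: ⊤, e: -1, f: ⊤}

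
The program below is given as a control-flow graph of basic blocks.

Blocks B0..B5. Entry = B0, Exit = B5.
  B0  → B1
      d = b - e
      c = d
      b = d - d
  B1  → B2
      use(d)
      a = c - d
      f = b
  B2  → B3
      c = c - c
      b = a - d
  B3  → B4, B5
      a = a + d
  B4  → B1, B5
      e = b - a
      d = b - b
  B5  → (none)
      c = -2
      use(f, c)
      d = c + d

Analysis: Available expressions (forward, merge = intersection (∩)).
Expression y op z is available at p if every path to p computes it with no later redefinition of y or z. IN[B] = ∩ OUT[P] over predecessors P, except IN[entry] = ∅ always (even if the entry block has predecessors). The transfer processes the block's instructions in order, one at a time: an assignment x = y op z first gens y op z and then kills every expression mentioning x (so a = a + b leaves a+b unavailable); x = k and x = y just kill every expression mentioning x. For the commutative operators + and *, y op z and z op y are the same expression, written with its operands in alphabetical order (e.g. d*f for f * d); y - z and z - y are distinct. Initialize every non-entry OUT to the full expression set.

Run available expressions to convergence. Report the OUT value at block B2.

Answer: {a-d}

Working:
Per-block solution:
  B0: | IN={} | OUT={d-d}
  B1: | IN={} | OUT={c-d}
  B2: | IN={c-d} | OUT={a-d}
  B3: | IN={a-d} | OUT={}
  B4: | IN={} | OUT={b-a, b-b}
  B5: | IN={} | OUT={}

Merge at B2: IN[B2] = OUT[B1] = {c-d}
Applying B2's transfer function to that IN value gives OUT[B2] (row B2 above).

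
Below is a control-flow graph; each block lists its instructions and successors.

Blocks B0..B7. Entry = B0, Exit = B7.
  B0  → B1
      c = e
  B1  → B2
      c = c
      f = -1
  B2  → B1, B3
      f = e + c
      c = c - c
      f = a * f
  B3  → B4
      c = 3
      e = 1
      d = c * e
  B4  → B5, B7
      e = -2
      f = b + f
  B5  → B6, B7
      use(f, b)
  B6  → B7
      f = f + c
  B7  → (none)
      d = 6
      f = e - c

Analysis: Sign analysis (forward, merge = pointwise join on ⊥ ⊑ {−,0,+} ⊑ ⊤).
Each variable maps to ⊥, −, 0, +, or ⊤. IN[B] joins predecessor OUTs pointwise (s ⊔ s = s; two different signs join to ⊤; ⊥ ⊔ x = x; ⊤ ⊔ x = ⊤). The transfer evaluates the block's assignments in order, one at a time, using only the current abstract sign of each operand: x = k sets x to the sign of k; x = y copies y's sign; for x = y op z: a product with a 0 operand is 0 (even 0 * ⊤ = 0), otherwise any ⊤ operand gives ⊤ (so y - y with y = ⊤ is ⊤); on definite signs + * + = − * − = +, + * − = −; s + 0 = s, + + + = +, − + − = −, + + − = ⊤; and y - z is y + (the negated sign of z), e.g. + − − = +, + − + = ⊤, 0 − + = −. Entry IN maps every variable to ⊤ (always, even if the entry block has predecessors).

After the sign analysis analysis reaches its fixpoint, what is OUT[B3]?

Per-block solution:
  B0: | IN=(all ⊤) | OUT=(all ⊤)
  B1: | IN=(all ⊤) | OUT={f:-; rest ⊤}
  B2: | IN={f:-; rest ⊤} | OUT=(all ⊤)
  B3: | IN=(all ⊤) | OUT={c:+, d:+, e:+; rest ⊤}
  B4: | IN={c:+, d:+, e:+; rest ⊤} | OUT={c:+, d:+, e:-; rest ⊤}
  B5: | IN={c:+, d:+, e:-; rest ⊤} | OUT={c:+, d:+, e:-; rest ⊤}
  B6: | IN={c:+, d:+, e:-; rest ⊤} | OUT={c:+, d:+, e:-; rest ⊤}
  B7: | IN={c:+, d:+, e:-; rest ⊤} | OUT={c:+, d:+, e:-, f:-; rest ⊤}

Merge at B3: IN[B3] = OUT[B2] = {a: ⊤, b: ⊤, c: ⊤, d: ⊤, e: ⊤, f: ⊤}
Applying B3's transfer function to that IN value gives OUT[B3] (row B3 above).

Answer: {a: ⊤, b: ⊤, c: +, d: +, e: +, f: ⊤}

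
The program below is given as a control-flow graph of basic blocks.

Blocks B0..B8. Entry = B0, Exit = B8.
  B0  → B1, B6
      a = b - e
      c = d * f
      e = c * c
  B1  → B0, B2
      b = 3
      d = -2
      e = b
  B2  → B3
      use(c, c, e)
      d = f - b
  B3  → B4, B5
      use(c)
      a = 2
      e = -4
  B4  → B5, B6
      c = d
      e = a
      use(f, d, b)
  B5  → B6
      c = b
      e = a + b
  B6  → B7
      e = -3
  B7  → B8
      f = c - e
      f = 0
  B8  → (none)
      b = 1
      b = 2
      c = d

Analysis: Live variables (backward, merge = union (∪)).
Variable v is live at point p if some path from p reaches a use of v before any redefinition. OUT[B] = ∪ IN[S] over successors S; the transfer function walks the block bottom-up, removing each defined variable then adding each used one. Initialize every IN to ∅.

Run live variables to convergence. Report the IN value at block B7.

Converged values:
  B0:   IN={b, d, e, f}   OUT={c, d, f}
  B1:   IN={c, f}   OUT={b, c, d, e, f}
  B2:   IN={b, c, e, f}   OUT={b, c, d, f}
  B3:   IN={b, c, d, f}   OUT={a, b, d, f}
  B4:   IN={a, b, d, f}   OUT={a, b, c, d}
  B5:   IN={a, b, d}   OUT={c, d}
  B6:   IN={c, d}   OUT={c, d, e}
  B7:   IN={c, d, e}   OUT={d}
  B8:   IN={d}   OUT={}

Merge at B7: OUT[B7] = IN[B8] = {d}
Applying B7's transfer function to that OUT value gives IN[B7] (row B7 above).

Answer: {c, d, e}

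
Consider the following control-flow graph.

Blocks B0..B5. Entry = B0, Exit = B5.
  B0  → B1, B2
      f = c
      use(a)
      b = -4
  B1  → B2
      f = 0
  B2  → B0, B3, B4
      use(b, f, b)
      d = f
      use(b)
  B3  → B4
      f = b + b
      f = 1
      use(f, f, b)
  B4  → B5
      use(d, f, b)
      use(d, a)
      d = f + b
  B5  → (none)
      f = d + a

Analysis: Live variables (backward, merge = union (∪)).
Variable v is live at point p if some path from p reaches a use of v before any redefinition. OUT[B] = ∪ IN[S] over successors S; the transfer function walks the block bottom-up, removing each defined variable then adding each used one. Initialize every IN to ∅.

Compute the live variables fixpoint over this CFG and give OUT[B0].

Answer: {a, b, c, f}

Derivation:
Converged values:
  B0: | IN={a, c} | OUT={a, b, c, f}
  B1: | IN={a, b, c} | OUT={a, b, c, f}
  B2: | IN={a, b, c, f} | OUT={a, b, c, d, f}
  B3: | IN={a, b, d} | OUT={a, b, d, f}
  B4: | IN={a, b, d, f} | OUT={a, d}
  B5: | IN={a, d} | OUT={}

Merge at B0: OUT[B0] = IN[B1] ⊔ IN[B2] = {a, b, c, f}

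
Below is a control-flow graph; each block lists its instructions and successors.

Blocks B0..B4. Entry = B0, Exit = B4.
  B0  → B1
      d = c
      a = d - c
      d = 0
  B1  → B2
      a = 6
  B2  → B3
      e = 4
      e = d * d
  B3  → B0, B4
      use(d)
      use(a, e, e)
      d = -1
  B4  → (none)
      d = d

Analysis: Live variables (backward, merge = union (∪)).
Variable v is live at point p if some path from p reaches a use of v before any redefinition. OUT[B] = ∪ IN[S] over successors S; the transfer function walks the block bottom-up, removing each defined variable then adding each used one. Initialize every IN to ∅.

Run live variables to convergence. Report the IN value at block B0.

Converged values:
  B0:  IN={c}  OUT={c, d}
  B1:  IN={c, d}  OUT={a, c, d}
  B2:  IN={a, c, d}  OUT={a, c, d, e}
  B3:  IN={a, c, d, e}  OUT={c, d}
  B4:  IN={d}  OUT={}

Merge at B0: OUT[B0] = IN[B1] = {c, d}
Applying B0's transfer function to that OUT value gives IN[B0] (row B0 above).

Answer: {c}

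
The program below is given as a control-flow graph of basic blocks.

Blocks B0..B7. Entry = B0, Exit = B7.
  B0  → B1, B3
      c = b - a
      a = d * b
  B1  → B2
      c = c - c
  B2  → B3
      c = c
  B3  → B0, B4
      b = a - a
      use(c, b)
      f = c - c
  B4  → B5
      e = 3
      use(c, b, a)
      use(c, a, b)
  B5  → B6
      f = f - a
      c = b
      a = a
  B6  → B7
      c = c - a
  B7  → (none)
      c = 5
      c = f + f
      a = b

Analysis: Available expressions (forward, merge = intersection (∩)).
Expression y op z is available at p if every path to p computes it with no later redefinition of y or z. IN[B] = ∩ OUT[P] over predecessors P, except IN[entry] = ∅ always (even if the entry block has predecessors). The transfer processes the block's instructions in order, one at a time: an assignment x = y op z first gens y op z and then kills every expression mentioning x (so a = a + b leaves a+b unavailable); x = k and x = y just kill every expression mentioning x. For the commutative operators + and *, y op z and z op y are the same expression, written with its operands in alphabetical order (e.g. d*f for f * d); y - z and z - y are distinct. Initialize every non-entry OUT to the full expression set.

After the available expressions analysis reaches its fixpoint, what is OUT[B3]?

Answer: {a-a, c-c}

Working:
Converged values:
  B0: | IN={} | OUT={b*d}
  B1: | IN={b*d} | OUT={b*d}
  B2: | IN={b*d} | OUT={b*d}
  B3: | IN={b*d} | OUT={a-a, c-c}
  B4: | IN={a-a, c-c} | OUT={a-a, c-c}
  B5: | IN={a-a, c-c} | OUT={}
  B6: | IN={} | OUT={}
  B7: | IN={} | OUT={f+f}

Merge at B3: IN[B3] = OUT[B0] ∩ OUT[B2] = {b*d}
Applying B3's transfer function to that IN value gives OUT[B3] (row B3 above).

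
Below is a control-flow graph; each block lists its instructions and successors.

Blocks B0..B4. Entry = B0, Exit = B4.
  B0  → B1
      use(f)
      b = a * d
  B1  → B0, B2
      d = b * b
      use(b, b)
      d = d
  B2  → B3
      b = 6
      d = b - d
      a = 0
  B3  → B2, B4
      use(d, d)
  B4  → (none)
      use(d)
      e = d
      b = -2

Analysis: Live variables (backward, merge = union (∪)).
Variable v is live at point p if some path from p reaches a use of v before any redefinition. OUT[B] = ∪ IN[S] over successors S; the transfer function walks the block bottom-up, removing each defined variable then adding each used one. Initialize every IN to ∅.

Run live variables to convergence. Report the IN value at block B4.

Fixpoint table:
  B0:   IN={a, d, f}   OUT={a, b, f}
  B1:   IN={a, b, f}   OUT={a, d, f}
  B2:   IN={d}   OUT={d}
  B3:   IN={d}   OUT={d}
  B4:   IN={d}   OUT={}

B4 is the boundary node: OUT[B4] = {}
Applying B4's transfer function to that OUT value gives IN[B4] (row B4 above).

Answer: {d}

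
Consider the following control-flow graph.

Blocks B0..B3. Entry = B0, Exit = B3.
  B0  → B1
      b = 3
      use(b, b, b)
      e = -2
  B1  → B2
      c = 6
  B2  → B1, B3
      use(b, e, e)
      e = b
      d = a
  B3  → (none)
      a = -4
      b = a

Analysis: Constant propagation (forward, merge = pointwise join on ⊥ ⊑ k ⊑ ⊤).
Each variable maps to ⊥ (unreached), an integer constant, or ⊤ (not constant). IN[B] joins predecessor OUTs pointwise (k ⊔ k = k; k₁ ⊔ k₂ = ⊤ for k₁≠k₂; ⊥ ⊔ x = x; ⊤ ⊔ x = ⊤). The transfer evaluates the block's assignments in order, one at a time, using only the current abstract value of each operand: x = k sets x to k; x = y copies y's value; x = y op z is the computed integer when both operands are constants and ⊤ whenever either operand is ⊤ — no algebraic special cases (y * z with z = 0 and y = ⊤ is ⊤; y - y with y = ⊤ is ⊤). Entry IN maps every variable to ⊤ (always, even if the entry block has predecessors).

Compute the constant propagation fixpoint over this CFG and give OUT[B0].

Converged values:
  B0:   IN=(all ⊤)   OUT={b:3, e:-2; rest ⊤}
  B1:   IN={b:3; rest ⊤}   OUT={b:3, c:6; rest ⊤}
  B2:   IN={b:3, c:6; rest ⊤}   OUT={b:3, c:6, e:3; rest ⊤}
  B3:   IN={b:3, c:6, e:3; rest ⊤}   OUT={a:-4, b:-4, c:6, e:3; rest ⊤}

B0 is the boundary node: IN[B0] = {a: ⊤, b: ⊤, c: ⊤, d: ⊤, e: ⊤, f: ⊤}
Applying B0's transfer function to that IN value gives OUT[B0] (row B0 above).

Answer: {a: ⊤, b: 3, c: ⊤, d: ⊤, e: -2, f: ⊤}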